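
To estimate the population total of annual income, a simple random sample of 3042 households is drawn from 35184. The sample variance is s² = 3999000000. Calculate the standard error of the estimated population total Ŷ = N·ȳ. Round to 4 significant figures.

3.856 × 10^7

Var(Ŷ) = N²·Var(ȳ) = N²·(1 − n/N)·s²/n.
f = 3042/35184 = 0.08645975; Var(ȳ) = 0.91354025·3999000000/3042 = 1.200936 × 10^6.
Var(Ŷ) = 35184² · (1.200936 × 10^6) = 1.4866553 × 10^15.
SE(Ŷ) = √(1.4866553 × 10^15) = 3.856 × 10^7.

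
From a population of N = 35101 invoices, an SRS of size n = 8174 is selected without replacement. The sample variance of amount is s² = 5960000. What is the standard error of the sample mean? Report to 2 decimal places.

Under SRS without replacement, Var(ȳ) = (1 − f)·s²/n with f = n/N = 8174/35101 = 0.23287086.
Var(ȳ) = (1 − 0.23287086)·5960000/8174 = 0.76712914·729.14118 = 559.34545.
SE(ȳ) = √(559.34545) = 23.65.

23.65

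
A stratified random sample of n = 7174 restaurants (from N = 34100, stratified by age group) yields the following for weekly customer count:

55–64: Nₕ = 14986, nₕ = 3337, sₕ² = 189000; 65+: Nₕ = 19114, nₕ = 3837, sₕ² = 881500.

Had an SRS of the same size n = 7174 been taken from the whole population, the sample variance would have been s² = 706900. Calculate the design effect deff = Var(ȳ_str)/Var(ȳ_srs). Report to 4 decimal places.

Var(ȳ_str) = Σ Wₕ²(1−fₕ)sₕ²/nₕ with Wₕ = Nₕ/34100:
  55–64: (14986/34100)²·(1−3337/14986)·189000/3337 = 8.5029811
  65+: (19114/34100)²·(1−3837/19114)·881500/3837 = 57.691445
  → Var(ȳ_str) = 66.194426.
Var(ȳ_srs) = (1 − 7174/34100)·706900/7174 = 77.806176.
deff = 66.194426 / 77.806176 = 0.8508.

0.8508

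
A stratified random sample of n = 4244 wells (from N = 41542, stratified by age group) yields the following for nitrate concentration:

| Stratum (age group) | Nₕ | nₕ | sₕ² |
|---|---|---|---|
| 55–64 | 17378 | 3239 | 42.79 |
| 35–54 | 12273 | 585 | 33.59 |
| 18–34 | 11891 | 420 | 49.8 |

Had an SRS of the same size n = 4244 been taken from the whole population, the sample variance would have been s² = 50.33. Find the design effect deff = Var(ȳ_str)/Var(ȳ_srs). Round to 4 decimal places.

1.5051

Var(ȳ_str) = Σ Wₕ²(1−fₕ)sₕ²/nₕ with Wₕ = Nₕ/41542:
  55–64: (17378/41542)²·(1−3239/17378)·42.79/3239 = 0.0018809403
  35–54: (12273/41542)²·(1−585/12273)·33.59/585 = 0.0047727674
  18–34: (11891/41542)²·(1−420/11891)·49.8/420 = 0.0093718409
  → Var(ȳ_str) = 0.016025549.
Var(ȳ_srs) = (1 − 4244/41542)·50.33/4244 = 0.01064755.
deff = 0.016025549 / 0.01064755 = 1.5051.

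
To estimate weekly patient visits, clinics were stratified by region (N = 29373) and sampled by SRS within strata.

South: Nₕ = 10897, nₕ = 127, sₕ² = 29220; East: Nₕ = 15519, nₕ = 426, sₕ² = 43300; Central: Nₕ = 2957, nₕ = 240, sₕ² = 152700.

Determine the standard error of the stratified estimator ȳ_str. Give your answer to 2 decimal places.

8.05

Var(ȳ_str) = Σₕ Wₕ²(1 − fₕ)sₕ²/nₕ with Wₕ = Nₕ/N, N = 29373.
South: Wₕ = 0.37098696; term = 0.37098696²·(1 − 0.01165458)·29220/127 = 31.296987.
East: Wₕ = 0.52834236; term = 0.52834236²·(1 − 0.02745022)·43300/426 = 27.594402.
Central: Wₕ = 0.10067068; term = 0.10067068²·(1 − 0.08116334)·152700/240 = 5.9247789.
Sum = 64.816168.
SE = √(64.816168) = 8.05.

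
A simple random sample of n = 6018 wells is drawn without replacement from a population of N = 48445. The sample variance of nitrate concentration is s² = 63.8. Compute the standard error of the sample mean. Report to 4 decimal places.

0.0964

Under SRS without replacement, Var(ȳ) = (1 − f)·s²/n with f = n/N = 6018/48445 = 0.12422335.
Var(ȳ) = (1 − 0.12422335)·63.8/6018 = 0.87577665·0.010601529 = 0.0092845714.
SE(ȳ) = √(0.0092845714) = 0.0964.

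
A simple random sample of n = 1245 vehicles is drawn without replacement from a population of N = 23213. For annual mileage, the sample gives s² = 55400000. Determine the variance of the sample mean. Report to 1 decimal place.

Under SRS without replacement, Var(ȳ) = (1 − f)·s²/n with f = n/N = 1245/23213 = 0.05363374.
Var(ȳ) = (1 − 0.05363374)·55400000/1245 = 0.94636626·44497.992 = 42111.398.

42111.4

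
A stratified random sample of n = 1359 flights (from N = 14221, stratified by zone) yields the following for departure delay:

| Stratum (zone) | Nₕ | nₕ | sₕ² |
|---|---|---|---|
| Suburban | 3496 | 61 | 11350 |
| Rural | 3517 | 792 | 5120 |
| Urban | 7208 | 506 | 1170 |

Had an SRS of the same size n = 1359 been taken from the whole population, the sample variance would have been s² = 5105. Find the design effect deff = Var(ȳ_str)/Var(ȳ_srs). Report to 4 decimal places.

Var(ȳ_str) = Σ Wₕ²(1−fₕ)sₕ²/nₕ with Wₕ = Nₕ/14221:
  Suburban: (3496/14221)²·(1−61/3496)·11350/61 = 11.048515
  Rural: (3517/14221)²·(1−792/3517)·5120/792 = 0.30635388
  Urban: (7208/14221)²·(1−506/7208)·1170/506 = 0.55232446
  → Var(ȳ_str) = 11.907193.
Var(ȳ_srs) = (1 − 1359/14221)·5105/1359 = 3.3974624.
deff = 11.907193 / 3.3974624 = 3.5047.

3.5047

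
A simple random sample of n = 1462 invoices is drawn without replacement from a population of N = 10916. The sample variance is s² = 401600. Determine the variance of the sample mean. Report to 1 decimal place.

Under SRS without replacement, Var(ȳ) = (1 − f)·s²/n with f = n/N = 1462/10916 = 0.13393184.
Var(ȳ) = (1 − 0.13393184)·401600/1462 = 0.86606816·274.6922 = 237.90217.

237.9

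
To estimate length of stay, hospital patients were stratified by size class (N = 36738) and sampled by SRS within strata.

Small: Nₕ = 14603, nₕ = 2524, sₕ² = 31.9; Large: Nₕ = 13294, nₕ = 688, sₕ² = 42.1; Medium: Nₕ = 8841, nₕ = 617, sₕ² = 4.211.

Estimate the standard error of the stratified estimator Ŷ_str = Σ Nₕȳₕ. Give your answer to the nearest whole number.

3603

Var(Ŷ_str) = Σₕ Nₕ²(1 − fₕ)sₕ²/nₕ.
Small: 14603²·(1 − 2524/14603)·31.9/2524 = 2.2293302 × 10^6.
Large: 13294²·(1 − 688/13294)·42.1/688 = 1.0254787 × 10^7.
Medium: 8841²·(1 − 617/8841)·4.211/617 = 496231.77.
Sum = 1.2980349 × 10^7.
SE = √(1.2980349 × 10^7) = 3603.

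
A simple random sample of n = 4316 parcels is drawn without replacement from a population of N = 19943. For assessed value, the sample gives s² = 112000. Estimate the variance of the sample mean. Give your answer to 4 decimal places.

20.3339

Under SRS without replacement, Var(ȳ) = (1 − f)·s²/n with f = n/N = 4316/19943 = 0.21641679.
Var(ȳ) = (1 − 0.21641679)·112000/4316 = 0.78358321·25.949954 = 20.333948.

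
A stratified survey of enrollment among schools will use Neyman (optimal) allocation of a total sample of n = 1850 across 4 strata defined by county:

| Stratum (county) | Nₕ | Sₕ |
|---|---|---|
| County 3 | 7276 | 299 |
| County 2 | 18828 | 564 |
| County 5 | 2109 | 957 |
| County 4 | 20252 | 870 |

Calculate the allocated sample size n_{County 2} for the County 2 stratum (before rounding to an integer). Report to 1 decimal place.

Neyman allocation: nₕ = n·NₕSₕ / Σⱼ NⱼSⱼ.
Σ NⱼSⱼ = 7276·299 + 18828·564 + 2109·957 + 20252·870 = 3.2432069 × 10^7.
n_{County 2} = 1850·18828·564 / (3.2432069 × 10^7) = 605.7.

605.7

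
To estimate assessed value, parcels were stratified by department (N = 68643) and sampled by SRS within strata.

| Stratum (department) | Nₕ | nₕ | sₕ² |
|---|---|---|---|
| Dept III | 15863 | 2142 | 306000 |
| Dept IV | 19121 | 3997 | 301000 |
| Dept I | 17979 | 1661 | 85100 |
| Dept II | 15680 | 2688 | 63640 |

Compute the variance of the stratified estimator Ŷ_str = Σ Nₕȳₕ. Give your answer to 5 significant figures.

Var(Ŷ_str) = Σₕ Nₕ²(1 − fₕ)sₕ²/nₕ.
Dept III: 15863²·(1 − 2142/15863)·306000/2142 = 3.1093746 × 10^10.
Dept IV: 19121²·(1 − 3997/19121)·301000/3997 = 2.177758 × 10^10.
Dept I: 17979²·(1 − 1661/17979)·85100/1661 = 1.5031156 × 10^10.
Dept II: 15680²·(1 − 2688/15680)·63640/2688 = 4.8230635 × 10^9.
Sum = 7.2725546 × 10^10.

7.2726 × 10^10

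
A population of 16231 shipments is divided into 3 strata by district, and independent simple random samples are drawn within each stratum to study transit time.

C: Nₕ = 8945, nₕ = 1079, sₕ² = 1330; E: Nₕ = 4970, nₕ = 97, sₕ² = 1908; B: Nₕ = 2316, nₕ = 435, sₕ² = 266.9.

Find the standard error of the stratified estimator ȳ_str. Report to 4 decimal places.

1.4655

Var(ȳ_str) = Σₕ Wₕ²(1 − fₕ)sₕ²/nₕ with Wₕ = Nₕ/N, N = 16231.
C: Wₕ = 0.55110591; term = 0.55110591²·(1 − 0.12062605)·1330/1079 = 0.32921069.
E: Wₕ = 0.30620418; term = 0.30620418²·(1 − 0.01951710)·1908/97 = 1.8082933.
B: Wₕ = 0.14268991; term = 0.14268991²·(1 − 0.18782383)·266.9/435 = 0.010146029.
Sum = 2.14765.
SE = √(2.14765) = 1.4655.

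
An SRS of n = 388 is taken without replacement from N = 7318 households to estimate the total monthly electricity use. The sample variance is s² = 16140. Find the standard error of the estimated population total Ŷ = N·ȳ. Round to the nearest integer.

Var(Ŷ) = N²·Var(ȳ) = N²·(1 − n/N)·s²/n.
f = 388/7318 = 0.05301995; Var(ȳ) = 0.94698005·16140/388 = 39.392418.
Var(Ŷ) = 7318² · 39.392418 = 2.109587 × 10^9.
SE(Ŷ) = √(2.109587 × 10^9) = 45930.

45930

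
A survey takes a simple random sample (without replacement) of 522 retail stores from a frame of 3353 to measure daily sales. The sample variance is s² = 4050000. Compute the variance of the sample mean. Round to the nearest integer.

6551

Under SRS without replacement, Var(ȳ) = (1 − f)·s²/n with f = n/N = 522/3353 = 0.15568148.
Var(ȳ) = (1 − 0.15568148)·4050000/522 = 0.84431852·7758.6207 = 6550.7471.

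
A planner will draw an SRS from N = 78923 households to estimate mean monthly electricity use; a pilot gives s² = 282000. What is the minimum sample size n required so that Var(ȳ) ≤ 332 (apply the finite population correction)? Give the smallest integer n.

841

Without fpc, n₀ = s²/D = 282000/332 = 849.3976.
With fpc, (1 − n/N)·s²/n ≤ D requires n ≥ n₀/(1 + n₀/N) = 849.3976/(1 + 849.3976/78923) = 840.3534.
Rounding up, n = 841.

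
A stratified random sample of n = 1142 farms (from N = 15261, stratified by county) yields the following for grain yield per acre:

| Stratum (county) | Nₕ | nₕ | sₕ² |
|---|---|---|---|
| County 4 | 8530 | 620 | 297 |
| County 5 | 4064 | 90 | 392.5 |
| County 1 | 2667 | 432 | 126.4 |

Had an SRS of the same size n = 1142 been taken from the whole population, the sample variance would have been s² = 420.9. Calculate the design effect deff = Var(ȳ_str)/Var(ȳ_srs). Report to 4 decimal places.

Var(ȳ_str) = Σ Wₕ²(1−fₕ)sₕ²/nₕ with Wₕ = Nₕ/15261:
  County 4: (8530/15261)²·(1−620/8530)·297/620 = 0.13877917
  County 5: (4064/15261)²·(1−90/4064)·392.5/90 = 0.30242155
  County 1: (2667/15261)²·(1−432/2667)·126.4/432 = 0.0074885526
  → Var(ȳ_str) = 0.44868927.
Var(ȳ_srs) = (1 − 1142/15261)·420.9/1142 = 0.34098382.
deff = 0.44868927 / 0.34098382 = 1.3159.

1.3159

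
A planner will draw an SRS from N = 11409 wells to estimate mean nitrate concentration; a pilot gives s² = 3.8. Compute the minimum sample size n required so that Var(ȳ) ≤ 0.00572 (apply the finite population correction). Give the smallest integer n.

628

Without fpc, n₀ = s²/D = 3.8/0.00572 = 664.3357.
With fpc, (1 − n/N)·s²/n ≤ D requires n ≥ n₀/(1 + n₀/N) = 664.3357/(1 + 664.3357/11409) = 627.7806.
Rounding up, n = 628.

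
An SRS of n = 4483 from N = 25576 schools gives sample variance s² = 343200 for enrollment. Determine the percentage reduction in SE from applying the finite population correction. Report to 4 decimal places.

f = n/N = 4483/25576 = 0.17528151.
SE_no-fpc = √(s²/n) = 8.7496216; SE_fpc = √((1−f)s²/n) = 7.9458824.
Ratio = √(1−f) = 0.90814012. Reduction = 100·(1 − 0.90814012) = 9.1860%.

9.1860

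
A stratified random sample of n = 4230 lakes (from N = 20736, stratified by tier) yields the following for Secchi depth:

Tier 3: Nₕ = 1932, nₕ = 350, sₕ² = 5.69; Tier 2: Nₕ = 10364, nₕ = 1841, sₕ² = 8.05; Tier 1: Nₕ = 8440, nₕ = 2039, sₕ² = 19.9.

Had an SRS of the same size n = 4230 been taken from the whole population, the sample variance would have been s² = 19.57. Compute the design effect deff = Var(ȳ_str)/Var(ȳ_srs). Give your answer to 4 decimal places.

0.6083

Var(ȳ_str) = Σ Wₕ²(1−fₕ)sₕ²/nₕ with Wₕ = Nₕ/20736:
  Tier 3: (1932/20736)²·(1−350/1932)·5.69/350 = 1.1556009 × 10^-4
  Tier 2: (10364/20736)²·(1−1841/10364)·8.05/1841 = 8.9828059 × 10^-4
  Tier 1: (8440/20736)²·(1−2039/8440)·19.9/2039 = 0.0012262419
  → Var(ȳ_str) = 0.0022400826.
Var(ȳ_srs) = (1 − 4230/20736)·19.57/4230 = 0.0036827083.
deff = 0.0022400826 / 0.0036827083 = 0.6083.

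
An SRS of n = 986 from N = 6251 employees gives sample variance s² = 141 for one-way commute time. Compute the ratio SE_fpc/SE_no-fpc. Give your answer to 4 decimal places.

0.9178

f = n/N = 986/6251 = 0.15773476.
SE_no-fpc = √(s²/n) = 0.37815609; SE_fpc = √((1−f)s²/n) = 0.34705279.
Ratio = √(1−f) = 0.91775010.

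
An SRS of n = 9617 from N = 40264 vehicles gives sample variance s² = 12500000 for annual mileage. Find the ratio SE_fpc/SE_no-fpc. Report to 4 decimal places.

0.8724

f = n/N = 9617/40264 = 0.23884860.
SE_no-fpc = √(s²/n) = 36.052484; SE_fpc = √((1−f)s²/n) = 31.453626.
Ratio = √(1−f) = 0.87243991.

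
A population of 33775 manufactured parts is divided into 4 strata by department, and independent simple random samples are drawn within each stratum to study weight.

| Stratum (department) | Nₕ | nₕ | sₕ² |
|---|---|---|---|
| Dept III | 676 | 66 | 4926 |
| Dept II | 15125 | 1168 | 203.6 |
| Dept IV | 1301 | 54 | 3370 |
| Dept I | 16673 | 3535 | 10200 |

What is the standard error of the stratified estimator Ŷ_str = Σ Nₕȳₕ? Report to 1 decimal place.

28299.7

Var(Ŷ_str) = Σₕ Nₕ²(1 − fₕ)sₕ²/nₕ.
Dept III: 676²·(1 − 66/676)·4926/66 = 3.0777051 × 10^7.
Dept II: 15125²·(1 − 1168/15125)·203.6/1168 = 3.6797846 × 10^7.
Dept IV: 1301²·(1 − 54/1301)·3370/54 = 1.0124647 × 10^8.
Dept I: 16673²·(1 − 3535/16673)·10200/3535 = 6.3205338 × 10^8.
Sum = 8.0087475 × 10^8.
SE = √(8.0087475 × 10^8) = 28299.7.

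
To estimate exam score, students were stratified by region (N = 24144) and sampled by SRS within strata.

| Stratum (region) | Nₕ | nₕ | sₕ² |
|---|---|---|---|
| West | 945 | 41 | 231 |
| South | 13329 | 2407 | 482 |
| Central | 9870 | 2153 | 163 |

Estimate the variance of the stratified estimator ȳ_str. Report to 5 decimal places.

Var(ȳ_str) = Σₕ Wₕ²(1 − fₕ)sₕ²/nₕ with Wₕ = Nₕ/N, N = 24144.
West: Wₕ = 0.03914016; term = 0.03914016²·(1 − 0.04338624)·231/41 = 0.0082567649.
South: Wₕ = 0.55206262; term = 0.55206262²·(1 − 0.18058369)·482/2407 = 0.050009469.
Central: Wₕ = 0.40879722; term = 0.40879722²·(1 − 0.21813576)·163/2153 = 0.009892152.
Sum = 0.068158386.

0.06816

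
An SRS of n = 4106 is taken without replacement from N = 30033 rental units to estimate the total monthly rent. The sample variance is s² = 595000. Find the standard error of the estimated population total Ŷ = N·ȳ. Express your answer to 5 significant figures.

Var(Ŷ) = N²·Var(ȳ) = N²·(1 − n/N)·s²/n.
f = 4106/30033 = 0.13671628; Var(ȳ) = 0.86328372·595000/4106 = 125.09835.
Var(Ŷ) = 30033² · 125.09835 = 1.1283635 × 10^11.
SE(Ŷ) = √(1.1283635 × 10^11) = 335910.

335910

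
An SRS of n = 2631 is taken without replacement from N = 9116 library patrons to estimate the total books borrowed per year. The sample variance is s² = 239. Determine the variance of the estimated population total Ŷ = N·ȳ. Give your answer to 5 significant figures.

5.3702 × 10^6

Var(Ŷ) = N²·Var(ȳ) = N²·(1 − n/N)·s²/n.
f = 2631/9116 = 0.28861343; Var(ȳ) = 0.71138657·239/2631 = 0.064622345.
Var(Ŷ) = 9116² · 0.064622345 = 5.370211 × 10^6.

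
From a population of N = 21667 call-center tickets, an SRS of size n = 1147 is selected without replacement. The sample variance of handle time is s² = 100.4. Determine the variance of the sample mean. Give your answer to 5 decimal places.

0.08290

Under SRS without replacement, Var(ȳ) = (1 − f)·s²/n with f = n/N = 1147/21667 = 0.05293765.
Var(ȳ) = (1 − 0.05293765)·100.4/1147 = 0.94706235·0.087532694 = 0.082898919.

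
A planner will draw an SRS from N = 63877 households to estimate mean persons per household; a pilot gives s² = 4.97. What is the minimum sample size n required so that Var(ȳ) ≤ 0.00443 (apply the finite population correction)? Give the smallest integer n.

1103

Without fpc, n₀ = s²/D = 4.97/0.00443 = 1121.8962.
With fpc, (1 − n/N)·s²/n ≤ D requires n ≥ n₀/(1 + n₀/N) = 1121.8962/(1 + 1121.8962/63877) = 1102.5320.
Rounding up, n = 1103.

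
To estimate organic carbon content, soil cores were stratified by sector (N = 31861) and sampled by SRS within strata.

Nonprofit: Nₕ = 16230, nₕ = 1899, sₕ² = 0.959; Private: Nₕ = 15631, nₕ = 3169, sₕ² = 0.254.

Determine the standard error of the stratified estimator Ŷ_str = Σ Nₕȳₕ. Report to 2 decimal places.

Var(Ŷ_str) = Σₕ Nₕ²(1 − fₕ)sₕ²/nₕ.
Nonprofit: 16230²·(1 − 1899/16230)·0.959/1899 = 117459.64.
Private: 15631²·(1 − 3169/15631)·0.254/3169 = 15612.987.
Sum = 133072.63.
SE = √(133072.63) = 364.79.

364.79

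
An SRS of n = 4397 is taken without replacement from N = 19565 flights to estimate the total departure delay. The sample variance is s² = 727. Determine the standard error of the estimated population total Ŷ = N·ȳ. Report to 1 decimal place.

7004.8

Var(Ŷ) = N²·Var(ȳ) = N²·(1 − n/N)·s²/n.
f = 4397/19565 = 0.22473805; Var(ȳ) = 0.77526195·727/4397 = 0.12818181.
Var(Ŷ) = 19565² · 0.12818181 = 4.9066616 × 10^7.
SE(Ŷ) = √(4.9066616 × 10^7) = 7004.8.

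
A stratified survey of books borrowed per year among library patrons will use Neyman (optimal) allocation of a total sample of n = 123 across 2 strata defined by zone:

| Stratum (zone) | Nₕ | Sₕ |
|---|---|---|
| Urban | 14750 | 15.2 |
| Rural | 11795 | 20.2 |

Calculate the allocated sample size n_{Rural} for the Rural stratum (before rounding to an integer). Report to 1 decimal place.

63.4

Neyman allocation: nₕ = n·NₕSₕ / Σⱼ NⱼSⱼ.
Σ NⱼSⱼ = 14750·15.2 + 11795·20.2 = 462459.
n_{Rural} = 123·11795·20.2 / 462459 = 63.4.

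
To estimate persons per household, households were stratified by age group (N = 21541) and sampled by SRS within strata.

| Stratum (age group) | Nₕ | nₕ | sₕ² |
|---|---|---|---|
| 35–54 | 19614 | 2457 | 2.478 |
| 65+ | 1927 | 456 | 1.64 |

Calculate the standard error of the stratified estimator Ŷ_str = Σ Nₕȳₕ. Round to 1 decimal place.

591.3

Var(Ŷ_str) = Σₕ Nₕ²(1 − fₕ)sₕ²/nₕ.
35–54: 19614²·(1 − 2457/19614)·2.478/2457 = 339393.62.
65+: 1927²·(1 − 456/1927)·1.64/456 = 10194.675.
Sum = 349588.3.
SE = √(349588.3) = 591.3.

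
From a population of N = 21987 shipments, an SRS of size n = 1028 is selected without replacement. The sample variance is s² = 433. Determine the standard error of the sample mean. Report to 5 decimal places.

0.63365

Under SRS without replacement, Var(ȳ) = (1 − f)·s²/n with f = n/N = 1028/21987 = 0.04675490.
Var(ȳ) = (1 − 0.04675490)·433/1028 = 0.95324510·0.42120623 = 0.40151277.
SE(ȳ) = √(0.40151277) = 0.63365.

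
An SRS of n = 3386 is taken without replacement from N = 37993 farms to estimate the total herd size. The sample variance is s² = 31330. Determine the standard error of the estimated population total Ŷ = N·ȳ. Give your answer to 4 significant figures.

Var(Ŷ) = N²·Var(ȳ) = N²·(1 − n/N)·s²/n.
f = 3386/37993 = 0.08912168; Var(ȳ) = 0.91087832·31330/3386 = 8.4281801.
Var(Ŷ) = 37993² · 8.4281801 = 1.2165809 × 10^10.
SE(Ŷ) = √(1.2165809 × 10^10) = 110300.

110300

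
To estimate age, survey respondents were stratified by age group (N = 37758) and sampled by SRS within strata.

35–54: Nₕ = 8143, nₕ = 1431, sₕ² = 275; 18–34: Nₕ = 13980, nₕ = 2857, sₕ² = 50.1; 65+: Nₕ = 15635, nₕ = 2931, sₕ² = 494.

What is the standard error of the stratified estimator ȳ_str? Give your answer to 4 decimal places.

Var(ȳ_str) = Σₕ Wₕ²(1 − fₕ)sₕ²/nₕ with Wₕ = Nₕ/N, N = 37758.
35–54: Wₕ = 0.21566291; term = 0.21566291²·(1 − 0.17573376)·275/1431 = 0.007367353.
18–34: Wₕ = 0.37025266; term = 0.37025266²·(1 − 0.20436338)·50.1/2857 = 0.0019126638.
65+: Wₕ = 0.41408443; term = 0.41408443²·(1 − 0.18746402)·494/2931 = 0.023481808.
Sum = 0.032761825.
SE = √(0.032761825) = 0.1810.

0.1810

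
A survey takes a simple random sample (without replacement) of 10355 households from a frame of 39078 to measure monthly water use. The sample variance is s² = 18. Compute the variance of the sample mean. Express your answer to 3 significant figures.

Under SRS without replacement, Var(ȳ) = (1 − f)·s²/n with f = n/N = 10355/39078 = 0.26498285.
Var(ȳ) = (1 − 0.26498285)·18/10355 = 0.73501715·0.0017382907 = 0.0012776735.

0.00128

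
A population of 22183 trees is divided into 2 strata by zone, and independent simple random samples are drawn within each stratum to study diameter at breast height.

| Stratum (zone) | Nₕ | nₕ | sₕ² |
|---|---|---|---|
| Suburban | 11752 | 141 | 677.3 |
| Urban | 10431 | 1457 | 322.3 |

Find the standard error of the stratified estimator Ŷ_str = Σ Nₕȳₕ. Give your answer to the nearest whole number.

26003

Var(Ŷ_str) = Σₕ Nₕ²(1 − fₕ)sₕ²/nₕ.
Suburban: 11752²·(1 − 141/11752)·677.3/141 = 6.5545574 × 10^8.
Urban: 10431²·(1 − 1457/10431)·322.3/1457 = 2.0706789 × 10^7.
Sum = 6.7616253 × 10^8.
SE = √(6.7616253 × 10^8) = 26003.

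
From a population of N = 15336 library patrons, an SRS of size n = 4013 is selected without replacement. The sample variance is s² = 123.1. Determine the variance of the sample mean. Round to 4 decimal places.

Under SRS without replacement, Var(ȳ) = (1 − f)·s²/n with f = n/N = 4013/15336 = 0.26167188.
Var(ȳ) = (1 − 0.26167188)·123.1/4013 = 0.73832812·0.030675305 = 0.02264844.

0.0226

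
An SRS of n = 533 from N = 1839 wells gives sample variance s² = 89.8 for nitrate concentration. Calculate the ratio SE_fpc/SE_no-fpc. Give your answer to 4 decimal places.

0.8427

f = n/N = 533/1839 = 0.28983143.
SE_no-fpc = √(s²/n) = 0.41046352; SE_fpc = √((1−f)s²/n) = 0.34590376.
Ratio = √(1−f) = 0.84271500.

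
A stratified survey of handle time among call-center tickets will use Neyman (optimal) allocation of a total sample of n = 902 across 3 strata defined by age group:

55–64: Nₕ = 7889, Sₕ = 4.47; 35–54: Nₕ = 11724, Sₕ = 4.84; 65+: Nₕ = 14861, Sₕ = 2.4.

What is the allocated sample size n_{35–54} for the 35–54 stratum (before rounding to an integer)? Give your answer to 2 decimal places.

400.89

Neyman allocation: nₕ = n·NₕSₕ / Σⱼ NⱼSⱼ.
Σ NⱼSⱼ = 7889·4.47 + 11724·4.84 + 14861·2.4 = 127674.39.
n_{35–54} = 902·11724·4.84 / 127674.39 = 400.89.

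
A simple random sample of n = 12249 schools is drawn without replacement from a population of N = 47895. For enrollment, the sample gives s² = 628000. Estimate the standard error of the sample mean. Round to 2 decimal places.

6.18

Under SRS without replacement, Var(ȳ) = (1 − f)·s²/n with f = n/N = 12249/47895 = 0.25574695.
Var(ȳ) = (1 − 0.25574695)·628000/12249 = 0.74425305·51.269491 = 38.157476.
SE(ȳ) = √(38.157476) = 6.18.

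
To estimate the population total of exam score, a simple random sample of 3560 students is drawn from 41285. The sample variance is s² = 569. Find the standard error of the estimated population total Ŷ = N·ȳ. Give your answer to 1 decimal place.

Var(Ŷ) = N²·Var(ȳ) = N²·(1 − n/N)·s²/n.
f = 3560/41285 = 0.08622987; Var(ȳ) = 0.91377013·569/3560 = 0.14604922.
Var(Ŷ) = 41285² · 0.14604922 = 2.4893377 × 10^8.
SE(Ŷ) = √(2.4893377 × 10^8) = 15777.6.

15777.6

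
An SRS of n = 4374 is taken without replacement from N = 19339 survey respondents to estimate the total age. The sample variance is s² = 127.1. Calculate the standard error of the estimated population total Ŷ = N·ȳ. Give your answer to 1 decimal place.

2899.9

Var(Ŷ) = N²·Var(ȳ) = N²·(1 − n/N)·s²/n.
f = 4374/19339 = 0.22617509; Var(ȳ) = 0.77382491·127.1/4374 = 0.022485859.
Var(Ŷ) = 19339² · 0.022485859 = 8.409642 × 10^6.
SE(Ŷ) = √(8.409642 × 10^6) = 2899.9.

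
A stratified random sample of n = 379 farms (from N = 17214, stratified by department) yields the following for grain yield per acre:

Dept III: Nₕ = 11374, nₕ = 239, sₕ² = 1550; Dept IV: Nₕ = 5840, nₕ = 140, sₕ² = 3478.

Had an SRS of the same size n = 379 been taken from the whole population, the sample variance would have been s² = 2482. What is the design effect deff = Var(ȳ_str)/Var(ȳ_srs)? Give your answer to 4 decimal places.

Var(ȳ_str) = Σ Wₕ²(1−fₕ)sₕ²/nₕ with Wₕ = Nₕ/17214:
  Dept III: (11374/17214)²·(1−239/11374)·1550/239 = 2.771875
  Dept IV: (5840/17214)²·(1−140/5840)·3478/140 = 2.7907803
  → Var(ȳ_str) = 5.5626553.
Var(ȳ_srs) = (1 − 379/17214)·2482/379 = 6.4046277.
deff = 5.5626553 / 6.4046277 = 0.8685.

0.8685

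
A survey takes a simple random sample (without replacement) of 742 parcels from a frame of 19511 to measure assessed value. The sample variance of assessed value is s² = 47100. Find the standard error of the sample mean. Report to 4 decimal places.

7.8143

Under SRS without replacement, Var(ȳ) = (1 − f)·s²/n with f = n/N = 742/19511 = 0.03802983.
Var(ȳ) = (1 − 0.03802983)·47100/742 = 0.96197017·63.477089 = 61.063066.
SE(ȳ) = √(61.063066) = 7.8143.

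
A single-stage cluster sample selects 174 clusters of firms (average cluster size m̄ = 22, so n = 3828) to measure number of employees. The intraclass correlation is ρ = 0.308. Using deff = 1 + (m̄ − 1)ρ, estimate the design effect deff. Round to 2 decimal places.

deff = 1 + (22 − 1)·0.308 = 1 + 6.468 = 7.468.

7.47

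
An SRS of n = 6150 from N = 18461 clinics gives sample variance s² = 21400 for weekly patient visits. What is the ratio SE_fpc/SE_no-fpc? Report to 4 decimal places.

0.8166

f = n/N = 6150/18461 = 0.33313472.
SE_no-fpc = √(s²/n) = 1.8653886; SE_fpc = √((1−f)s²/n) = 1.5233103.
Ratio = √(1−f) = 0.81661820.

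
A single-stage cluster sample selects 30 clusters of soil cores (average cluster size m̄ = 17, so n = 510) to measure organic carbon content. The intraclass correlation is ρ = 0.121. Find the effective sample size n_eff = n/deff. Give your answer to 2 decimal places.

173.71

deff = 1 + (17 − 1)·0.121 = 1 + 1.936 = 2.936.
n_eff = 510 / 2.936 = 173.71.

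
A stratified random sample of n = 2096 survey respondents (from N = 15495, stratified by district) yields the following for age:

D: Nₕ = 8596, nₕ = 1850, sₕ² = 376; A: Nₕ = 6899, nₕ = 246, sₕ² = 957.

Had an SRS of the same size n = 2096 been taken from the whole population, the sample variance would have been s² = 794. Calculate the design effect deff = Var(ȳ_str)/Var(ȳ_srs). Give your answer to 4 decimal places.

2.4202

Var(ȳ_str) = Σ Wₕ²(1−fₕ)sₕ²/nₕ with Wₕ = Nₕ/15495:
  D: (8596/15495)²·(1−1850/8596)·376/1850 = 0.049088041
  A: (6899/15495)²·(1−246/6899)·957/246 = 0.74369924
  → Var(ȳ_str) = 0.79278728.
Var(ȳ_srs) = (1 − 2096/15495)·794/2096 = 0.32757446.
deff = 0.79278728 / 0.32757446 = 2.4202.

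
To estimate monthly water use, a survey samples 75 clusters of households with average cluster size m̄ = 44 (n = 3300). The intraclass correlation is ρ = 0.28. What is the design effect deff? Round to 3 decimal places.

deff = 1 + (44 − 1)·0.28 = 1 + 12.04 = 13.04.

13.040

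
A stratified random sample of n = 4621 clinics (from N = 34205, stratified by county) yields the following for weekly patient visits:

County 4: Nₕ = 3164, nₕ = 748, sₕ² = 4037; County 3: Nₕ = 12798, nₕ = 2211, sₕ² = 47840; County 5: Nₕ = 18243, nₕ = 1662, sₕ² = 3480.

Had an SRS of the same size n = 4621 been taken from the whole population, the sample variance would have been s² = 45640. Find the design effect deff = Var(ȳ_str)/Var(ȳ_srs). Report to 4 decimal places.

Var(ȳ_str) = Σ Wₕ²(1−fₕ)sₕ²/nₕ with Wₕ = Nₕ/34205:
  County 4: (3164/34205)²·(1−748/3164)·4037/748 = 0.035262359
  County 3: (12798/34205)²·(1−2211/12798)·47840/2211 = 2.505753
  County 5: (18243/34205)²·(1−1662/18243)·3480/1662 = 0.54134735
  → Var(ȳ_str) = 3.0823627.
Var(ȳ_srs) = (1 − 4621/34205)·45640/4621 = 8.5423422.
deff = 3.0823627 / 8.5423422 = 0.3608.

0.3608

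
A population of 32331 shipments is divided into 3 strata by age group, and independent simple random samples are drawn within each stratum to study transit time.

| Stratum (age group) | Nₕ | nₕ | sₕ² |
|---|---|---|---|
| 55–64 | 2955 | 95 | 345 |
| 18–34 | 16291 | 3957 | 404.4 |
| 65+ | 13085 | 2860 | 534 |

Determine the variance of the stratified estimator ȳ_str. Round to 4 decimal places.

Var(ȳ_str) = Σₕ Wₕ²(1 − fₕ)sₕ²/nₕ with Wₕ = Nₕ/N, N = 32331.
55–64: Wₕ = 0.09139835; term = 0.09139835²·(1 − 0.03214890)·345/95 = 0.029361669.
18–34: Wₕ = 0.50388172; term = 0.50388172²·(1 − 0.24289485)·404.4/3957 = 0.019645293.
65+: Wₕ = 0.40471993; term = 0.40471993²·(1 − 0.21857088)·534/2860 = 0.023898684.
Sum = 0.072905646.

0.0729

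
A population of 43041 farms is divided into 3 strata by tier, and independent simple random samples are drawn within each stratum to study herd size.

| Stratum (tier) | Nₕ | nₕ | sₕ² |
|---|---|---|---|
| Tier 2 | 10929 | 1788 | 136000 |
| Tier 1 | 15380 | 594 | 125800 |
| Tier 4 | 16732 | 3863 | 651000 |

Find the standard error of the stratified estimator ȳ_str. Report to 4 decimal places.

Var(ȳ_str) = Σₕ Wₕ²(1 − fₕ)sₕ²/nₕ with Wₕ = Nₕ/N, N = 43041.
Tier 2: Wₕ = 0.25392068; term = 0.25392068²·(1 − 0.16360143)·136000/1788 = 4.1018599.
Tier 1: Wₕ = 0.35733371; term = 0.35733371²·(1 − 0.03862159)·125800/594 = 25.997796.
Tier 4: Wₕ = 0.38874561; term = 0.38874561²·(1 − 0.23087497)·651000/3863 = 19.587736.
Sum = 49.687392.
SE = √(49.687392) = 7.0489.

7.0489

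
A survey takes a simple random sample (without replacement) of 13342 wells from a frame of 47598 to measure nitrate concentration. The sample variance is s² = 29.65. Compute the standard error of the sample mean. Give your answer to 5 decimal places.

0.03999

Under SRS without replacement, Var(ȳ) = (1 − f)·s²/n with f = n/N = 13342/47598 = 0.28030590.
Var(ȳ) = (1 − 0.28030590)·29.65/13342 = 0.71969410·0.0022223055 = 0.0015993802.
SE(ȳ) = √(0.0015993802) = 0.03999.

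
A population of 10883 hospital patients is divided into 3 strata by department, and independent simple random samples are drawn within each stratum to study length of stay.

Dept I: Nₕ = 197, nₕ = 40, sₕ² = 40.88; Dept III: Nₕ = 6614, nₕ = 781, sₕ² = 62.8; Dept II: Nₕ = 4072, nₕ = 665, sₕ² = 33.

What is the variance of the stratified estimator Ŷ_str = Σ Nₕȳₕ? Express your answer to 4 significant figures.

3.822 × 10^6

Var(Ŷ_str) = Σₕ Nₕ²(1 − fₕ)sₕ²/nₕ.
Dept I: 197²·(1 − 40/197)·40.88/40 = 31609.438.
Dept III: 6614²·(1 − 781/6614)·62.8/781 = 3.1021642 × 10^6.
Dept II: 4072²·(1 − 665/4072)·33/665 = 688449.67.
Sum = 3.8222233 × 10^6.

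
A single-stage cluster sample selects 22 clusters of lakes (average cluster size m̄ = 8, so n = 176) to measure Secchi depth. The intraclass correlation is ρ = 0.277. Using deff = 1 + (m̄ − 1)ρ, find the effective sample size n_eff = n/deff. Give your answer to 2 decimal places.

59.88

deff = 1 + (8 − 1)·0.277 = 1 + 1.939 = 2.939.
n_eff = 176 / 2.939 = 59.88.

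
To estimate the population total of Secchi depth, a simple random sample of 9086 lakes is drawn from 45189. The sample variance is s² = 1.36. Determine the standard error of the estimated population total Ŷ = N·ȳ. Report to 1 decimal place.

494.2

Var(Ŷ) = N²·Var(ȳ) = N²·(1 − n/N)·s²/n.
f = 9086/45189 = 0.20106663; Var(ȳ) = 0.79893337·1.36/9086 = 1.1958501 × 10^-4.
Var(Ŷ) = 45189² · (1.1958501 × 10^-4) = 244198.06.
SE(Ŷ) = √(244198.06) = 494.2.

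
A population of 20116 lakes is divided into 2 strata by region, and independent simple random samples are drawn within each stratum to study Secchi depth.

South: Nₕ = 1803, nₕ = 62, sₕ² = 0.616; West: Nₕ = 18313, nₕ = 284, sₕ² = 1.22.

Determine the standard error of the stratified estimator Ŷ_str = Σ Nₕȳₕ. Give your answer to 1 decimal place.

1204.0

Var(Ŷ_str) = Σₕ Nₕ²(1 − fₕ)sₕ²/nₕ.
South: 1803²·(1 − 62/1803)·0.616/62 = 31187.712.
West: 18313²·(1 − 284/18313)·1.22/284 = 1.4183148 × 10^6.
Sum = 1.4495025 × 10^6.
SE = √(1.4495025 × 10^6) = 1204.0.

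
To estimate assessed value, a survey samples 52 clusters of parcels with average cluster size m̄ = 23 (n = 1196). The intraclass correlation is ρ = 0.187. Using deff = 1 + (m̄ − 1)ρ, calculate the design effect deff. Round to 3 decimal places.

5.114

deff = 1 + (23 − 1)·0.187 = 1 + 4.114 = 5.114.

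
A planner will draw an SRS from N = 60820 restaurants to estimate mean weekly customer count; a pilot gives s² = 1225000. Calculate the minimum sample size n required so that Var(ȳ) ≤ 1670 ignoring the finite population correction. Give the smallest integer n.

Without fpc, n₀ = s²/D = 1225000/1670 = 733.5329.
Rounding up, n = 734.

734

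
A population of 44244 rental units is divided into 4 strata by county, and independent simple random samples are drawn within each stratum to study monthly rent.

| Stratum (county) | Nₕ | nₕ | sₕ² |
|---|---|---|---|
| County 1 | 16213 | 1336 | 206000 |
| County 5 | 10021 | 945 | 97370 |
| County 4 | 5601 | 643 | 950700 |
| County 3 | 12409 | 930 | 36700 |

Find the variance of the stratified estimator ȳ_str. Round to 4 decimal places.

Var(ȳ_str) = Σₕ Wₕ²(1 − fₕ)sₕ²/nₕ with Wₕ = Nₕ/N, N = 44244.
County 1: Wₕ = 0.36644517; term = 0.36644517²·(1 − 0.08240301)·206000/1336 = 18.999.
County 5: Wₕ = 0.22649399; term = 0.22649399²·(1 − 0.09430197)·97370/945 = 4.7872945.
County 4: Wₕ = 0.12659344; term = 0.12659344²·(1 − 0.11480093)·950700/643 = 20.974704.
County 3: Wₕ = 0.28046741; term = 0.28046741²·(1 − 0.07494560)·36700/930 = 2.8715421.
Sum = 47.632541.

47.6325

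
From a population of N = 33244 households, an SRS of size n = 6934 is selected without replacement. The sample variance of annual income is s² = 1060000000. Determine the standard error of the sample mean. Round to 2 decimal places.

347.83

Under SRS without replacement, Var(ȳ) = (1 − f)·s²/n with f = n/N = 6934/33244 = 0.20857899.
Var(ȳ) = (1 − 0.20857899)·1060000000/6934 = 0.79142101·152869.92 = 120984.46.
SE(ȳ) = √(120984.46) = 347.83.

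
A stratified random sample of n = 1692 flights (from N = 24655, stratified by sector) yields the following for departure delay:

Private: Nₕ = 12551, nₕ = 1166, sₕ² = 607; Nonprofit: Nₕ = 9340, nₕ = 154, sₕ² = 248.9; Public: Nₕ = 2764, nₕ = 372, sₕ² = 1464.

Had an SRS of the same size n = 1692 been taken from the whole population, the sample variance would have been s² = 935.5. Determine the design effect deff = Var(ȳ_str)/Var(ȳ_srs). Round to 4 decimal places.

Var(ȳ_str) = Σ Wₕ²(1−fₕ)sₕ²/nₕ with Wₕ = Nₕ/24655:
  Private: (12551/24655)²·(1−1166/12551)·607/1166 = 0.12237466
  Nonprofit: (9340/24655)²·(1−154/9340)·248.9/154 = 0.22812216
  Public: (2764/24655)²·(1−372/2764)·1464/372 = 0.042804294
  → Var(ȳ_str) = 0.39330111.
Var(ȳ_srs) = (1 − 1692/24655)·935.5/1692 = 0.51495236.
deff = 0.39330111 / 0.51495236 = 0.7638.

0.7638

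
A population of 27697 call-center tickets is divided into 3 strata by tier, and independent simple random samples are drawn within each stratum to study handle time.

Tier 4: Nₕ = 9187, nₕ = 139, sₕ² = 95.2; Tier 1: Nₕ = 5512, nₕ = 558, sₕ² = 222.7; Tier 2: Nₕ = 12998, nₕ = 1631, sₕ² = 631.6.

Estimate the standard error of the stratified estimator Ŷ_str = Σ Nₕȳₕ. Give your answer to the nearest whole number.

11182

Var(Ŷ_str) = Σₕ Nₕ²(1 − fₕ)sₕ²/nₕ.
Tier 4: 9187²·(1 − 139/9187)·95.2/139 = 5.6930953 × 10^7.
Tier 1: 5512²·(1 − 558/5512)·222.7/558 = 1.0898111 × 10^7.
Tier 2: 12998²·(1 − 1631/12998)·631.6/1631 = 5.7215086 × 10^7.
Sum = 1.2504415 × 10^8.
SE = √(1.2504415 × 10^8) = 11182.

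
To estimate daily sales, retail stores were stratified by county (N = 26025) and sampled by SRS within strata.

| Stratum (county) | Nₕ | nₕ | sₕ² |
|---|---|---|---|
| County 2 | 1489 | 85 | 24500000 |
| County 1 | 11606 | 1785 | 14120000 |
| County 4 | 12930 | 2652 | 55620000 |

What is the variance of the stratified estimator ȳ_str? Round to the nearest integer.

Var(ȳ_str) = Σₕ Wₕ²(1 − fₕ)sₕ²/nₕ with Wₕ = Nₕ/N, N = 26025.
County 2: Wₕ = 0.05721422; term = 0.05721422²·(1 − 0.05708529)·24500000/85 = 889.66701.
County 1: Wₕ = 0.44595581; term = 0.44595581²·(1 − 0.15379976)·14120000/1785 = 1331.2306.
County 4: Wₕ = 0.49682997; term = 0.49682997²·(1 − 0.20510441)·55620000/2652 = 4115.1259.
Sum = 6336.0235.

6336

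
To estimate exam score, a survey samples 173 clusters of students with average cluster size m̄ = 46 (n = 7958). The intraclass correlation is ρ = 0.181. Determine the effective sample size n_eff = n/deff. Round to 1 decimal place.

deff = 1 + (46 − 1)·0.181 = 1 + 8.145 = 9.145.
n_eff = 7958 / 9.145 = 870.2.

870.2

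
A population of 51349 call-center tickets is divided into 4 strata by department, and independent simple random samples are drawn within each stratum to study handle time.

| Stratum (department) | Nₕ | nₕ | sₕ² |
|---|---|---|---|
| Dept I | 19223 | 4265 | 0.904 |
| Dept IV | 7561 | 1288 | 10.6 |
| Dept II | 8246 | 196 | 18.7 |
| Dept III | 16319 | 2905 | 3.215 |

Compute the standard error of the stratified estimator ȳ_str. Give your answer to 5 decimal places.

Var(ȳ_str) = Σₕ Wₕ²(1 − fₕ)sₕ²/nₕ with Wₕ = Nₕ/N, N = 51349.
Dept I: Wₕ = 0.37435977; term = 0.37435977²·(1 − 0.22186964)·0.904/4265 = 2.3114266 × 10^-5.
Dept IV: Wₕ = 0.14724727; term = 0.14724727²·(1 − 0.17034784)·10.6/1288 = 1.480405 × 10^-4.
Dept II: Wₕ = 0.16058735; term = 0.16058735²·(1 − 0.02376910)·18.7/196 = 0.0024019323.
Dept III: Wₕ = 0.31780560; term = 0.31780560²·(1 − 0.17801336)·3.215/2905 = 9.1880363 × 10^-5.
Sum = 0.0026649674.
SE = √(0.0026649674) = 0.05162.

0.05162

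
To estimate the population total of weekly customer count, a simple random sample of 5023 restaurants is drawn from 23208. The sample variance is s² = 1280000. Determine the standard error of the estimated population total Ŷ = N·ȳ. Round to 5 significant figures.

Var(Ŷ) = N²·Var(ȳ) = N²·(1 − n/N)·s²/n.
f = 5023/23208 = 0.21643399; Var(ȳ) = 0.78356601·1280000/5023 = 199.6744.
Var(Ŷ) = 23208² · 199.6744 = 1.0754688 × 10^11.
SE(Ŷ) = √(1.0754688 × 10^11) = 327940.

327940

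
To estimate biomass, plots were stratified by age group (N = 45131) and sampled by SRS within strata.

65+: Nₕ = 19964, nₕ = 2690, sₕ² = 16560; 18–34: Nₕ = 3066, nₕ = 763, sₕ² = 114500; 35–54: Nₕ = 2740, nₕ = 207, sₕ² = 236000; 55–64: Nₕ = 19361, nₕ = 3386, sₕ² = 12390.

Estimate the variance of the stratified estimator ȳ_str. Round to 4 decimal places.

6.0031

Var(ȳ_str) = Σₕ Wₕ²(1 − fₕ)sₕ²/nₕ with Wₕ = Nₕ/N, N = 45131.
65+: Wₕ = 0.44235669; term = 0.44235669²·(1 − 0.13474254)·16560/2690 = 1.0423141.
18–34: Wₕ = 0.06793557; term = 0.06793557²·(1 − 0.24885845)·114500/763 = 0.52023207.
35–54: Wₕ = 0.06071215; term = 0.06071215²·(1 − 0.07554745)·236000/207 = 3.884879.
55–64: Wₕ = 0.42899559; term = 0.42899559²·(1 − 0.17488766)·12390/3386 = 0.55565227.
Sum = 6.0030774.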